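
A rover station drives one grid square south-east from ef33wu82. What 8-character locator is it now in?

EF33wu91

Longitude extended square 8; +1 → 9.
Latitude extended square 2; −1 → 1.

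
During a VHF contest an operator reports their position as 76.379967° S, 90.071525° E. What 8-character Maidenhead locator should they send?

NB53ao88

Offset from 180°W / 90°S: lon 270.07153°, lat 13.62003°.
Field: 270.07153/20 → 13 → N, 13.62003/10 → 1 → B; chars NB.
Square: 10.07153/2 → 5, 3.62003/1 → 3; chars 53.
Subsquare: 0.07153/0.0833333 → 0 → a, 0.62003/0.0416667 → 14 → o; chars ao.
Extended square: 0.07153/0.00833333 → 8, 0.03670/0.00416667 → 8; chars 88.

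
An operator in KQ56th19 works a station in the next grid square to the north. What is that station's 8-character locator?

KQ56ti10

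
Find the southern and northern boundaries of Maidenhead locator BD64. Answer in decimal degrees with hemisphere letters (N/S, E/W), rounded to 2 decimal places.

Field B=1, D=3: +1·20° lon, +3·10° lat → SW at lon -160°, lat -60°.
Square 6, 4: +6·2° lon, +4·1° lat → SW at lon -148°, lat -56°.
Cell spans 2° lon × 1° lat.
south 56.00° S, north 55.00° S.

56.00° S, 55.00° S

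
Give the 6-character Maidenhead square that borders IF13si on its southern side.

Latitude subsquare i = 8; −1 → 7 = h.
The longitude characters are unchanged.

IF13sh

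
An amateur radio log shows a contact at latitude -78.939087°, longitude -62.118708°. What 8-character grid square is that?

Offset from 180°W / 90°S: lon 117.88129°, lat 11.06091°.
Field: lon ⌊117.88129/20⌋ = 5 → F; lat ⌊11.06091/10⌋ = 1 → B.
Square: lon ⌊17.88129/2⌋ = 8; lat ⌊1.06091/1⌋ = 1.
Subsquare: lon ⌊1.88129/0.0833333⌋ = 22 → w; lat ⌊0.06091/0.0416667⌋ = 1 → b.
Extended square: lon ⌊0.04796/0.00833333⌋ = 5; lat ⌊0.01925/0.00416667⌋ = 4.

FB81wb54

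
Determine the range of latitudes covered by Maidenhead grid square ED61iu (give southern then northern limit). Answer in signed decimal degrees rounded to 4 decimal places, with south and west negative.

Field E=4, D=3: +4·20° lon, +3·10° lat → SW at lon -100°, lat -60°.
Square 6, 1: +6·2° lon, +1·1° lat → SW at lon -88°, lat -59°.
Subsquare i=8, u=20: +8·0.0833333° lon, +20·0.0416667° lat → SW at lon -87.3333°, lat -58.1667°.
Cell spans 0.0833333° lon × 0.0416667° lat.
south -58.1667, north -58.1250.

-58.1667, -58.1250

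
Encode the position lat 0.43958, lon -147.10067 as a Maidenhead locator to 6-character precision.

BJ60kk

Add 180° to longitude and 90° to latitude: 32.8993, 90.4396.
Field (20°×10°, letters A–R): lon ⌊32.8993/20⌋ = 1 → B; lat ⌊90.4396/10⌋ = 9 → J.
Square (2°×1°, digits 0–9): lon ⌊12.8993/2⌋ = 6; lat ⌊0.4396/1⌋ = 0.
Subsquare (5′×2.5′, letters a–x): lon ⌊0.8993/0.0833333⌋ = 10 → k; lat ⌊0.4396/0.0416667⌋ = 10 → k.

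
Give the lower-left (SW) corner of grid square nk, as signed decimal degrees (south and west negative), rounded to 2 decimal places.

Field N=13, K=10: +13·20° lon, +10·10° lat → SW at lon 80°, lat 10°.
latitude 10.00, longitude 80.00.

10.00, 80.00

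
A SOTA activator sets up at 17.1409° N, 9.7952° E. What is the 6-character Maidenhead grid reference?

Add 180° to longitude and 90° to latitude: 189.7952, 107.1409.
Field: lon ⌊189.7952/20⌋ = 9 → J; lat ⌊107.1409/10⌋ = 10 → K.
Square: lon ⌊9.7952/2⌋ = 4; lat ⌊7.1409/1⌋ = 7.
Subsquare: lon ⌊1.7952/0.0833333⌋ = 21 → v; lat ⌊0.1409/0.0416667⌋ = 3 → d.

JK47vd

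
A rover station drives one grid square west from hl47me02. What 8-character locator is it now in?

Longitude extended square 0; −1 → -1, wraps to 9, carry into subsquare.
Longitude subsquare m = 12; −1 → 11 = l.
The latitude characters are unchanged.

HL47le92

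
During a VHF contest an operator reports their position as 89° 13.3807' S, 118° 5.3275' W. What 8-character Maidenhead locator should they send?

DA00ws96

Add 180° to longitude and 90° to latitude: 61.91121, 0.77699.
Field (20°×10°, letters A–R): 61.91121/20 → 3 → D, 0.77699/10 → 0 → A; chars DA.
Square (2°×1°, digits 0–9): 1.91121/2 → 0, 0.77699/1 → 0; chars 00.
Subsquare (5′×2.5′, letters a–x): 1.91121/0.0833333 → 22 → w, 0.77699/0.0416667 → 18 → s; chars ws.
Extended square (30″×15″, digits 0–9): 0.07788/0.00833333 → 9, 0.02699/0.00416667 → 6; chars 96.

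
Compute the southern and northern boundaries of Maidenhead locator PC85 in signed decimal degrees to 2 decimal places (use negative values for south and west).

-65.00, -64.00

Field P=15, C=2: +15·20° lon, +2·10° lat → SW at lon 120°, lat -70°.
Square 8, 5: +8·2° lon, +5·1° lat → SW at lon 136°, lat -65°.
Cell spans 2° lon × 1° lat.
south -65.00, north -64.00.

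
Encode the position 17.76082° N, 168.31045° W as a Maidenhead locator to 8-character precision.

AK57us22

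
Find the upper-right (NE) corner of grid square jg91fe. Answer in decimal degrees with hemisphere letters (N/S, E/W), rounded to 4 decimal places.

28.7917° S, 18.5000° E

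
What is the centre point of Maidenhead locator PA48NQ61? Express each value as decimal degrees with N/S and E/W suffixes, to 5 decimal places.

Field P=15, A=0: +15·20° lon, +0·10° lat → SW at lon 120°, lat -90°.
Square 4, 8: +4·2° lon, +8·1° lat → SW at lon 128°, lat -82°.
Subsquare n=13, q=16: +13·0.0833333° lon, +16·0.0416667° lat → SW at lon 129.083°, lat -81.3333°.
Extended square 6, 1: +6·0.00833333° lon, +1·0.00416667° lat → SW at lon 129.133°, lat -81.3292°.
Cell spans 0.00833333° lon × 0.00416667° lat. Centre is SW corner plus half of each.
latitude 81.32708° S, longitude 129.13750° E.

81.32708° S, 129.13750° E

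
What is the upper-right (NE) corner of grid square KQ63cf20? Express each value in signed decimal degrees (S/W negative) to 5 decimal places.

73.21250, 32.19167

Field K=10, Q=16: +10·20° lon, +16·10° lat → SW at lon 20°, lat 70°.
Square 6, 3: +6·2° lon, +3·1° lat → SW at lon 32°, lat 73°.
Subsquare c=2, f=5: +2·0.0833333° lon, +5·0.0416667° lat → SW at lon 32.1667°, lat 73.2083°.
Extended square 2, 0: +2·0.00833333° lon, +0·0.00416667° lat → SW at lon 32.1833°, lat 73.2083°.
Cell spans 0.00833333° lon × 0.00416667° lat. NE corner is SW corner plus one full cell.
latitude 73.21250, longitude 32.19167.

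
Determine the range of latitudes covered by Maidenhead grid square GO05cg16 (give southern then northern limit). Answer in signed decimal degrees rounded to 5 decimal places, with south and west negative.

Field G=6, O=14: +6·20° lon, +14·10° lat → SW at lon -60°, lat 50°.
Square 0, 5: +0·2° lon, +5·1° lat → SW at lon -60°, lat 55°.
Subsquare c=2, g=6: +2·0.0833333° lon, +6·0.0416667° lat → SW at lon -59.8333°, lat 55.25°.
Extended square 1, 6: +1·0.00833333° lon, +6·0.00416667° lat → SW at lon -59.825°, lat 55.275°.
Cell spans 0.00833333° lon × 0.00416667° lat.
south 55.27500, north 55.27917.

55.27500, 55.27917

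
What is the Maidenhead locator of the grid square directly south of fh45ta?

FH44tx

Latitude subsquare a = 0; −1 → -1, wraps to 23 = x, carry into square.
Latitude square 5; −1 → 4.
The longitude characters are unchanged.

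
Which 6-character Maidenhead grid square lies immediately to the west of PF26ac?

PF16xc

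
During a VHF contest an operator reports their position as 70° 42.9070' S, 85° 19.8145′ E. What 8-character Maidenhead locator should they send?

Offset from 180°W / 90°S: lon 265.33024°, lat 19.28488°.
Field: lon ⌊265.33024/20⌋ = 13 → N; lat ⌊19.28488/10⌋ = 1 → B.
Square: lon ⌊5.33024/2⌋ = 2; lat ⌊9.28488/1⌋ = 9.
Subsquare: lon ⌊1.33024/0.0833333⌋ = 15 → p; lat ⌊0.28488/0.0416667⌋ = 6 → g.
Extended square: lon ⌊0.08024/0.00833333⌋ = 9; lat ⌊0.03488/0.00416667⌋ = 8.

NB29pg98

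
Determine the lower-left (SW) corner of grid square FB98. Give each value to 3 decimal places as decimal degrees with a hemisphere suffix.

72.000° S, 62.000° W

Field F=5, B=1: +5·20° lon, +1·10° lat → SW at lon -80°, lat -80°.
Square 9, 8: +9·2° lon, +8·1° lat → SW at lon -62°, lat -72°.
latitude 72.000° S, longitude 62.000° W.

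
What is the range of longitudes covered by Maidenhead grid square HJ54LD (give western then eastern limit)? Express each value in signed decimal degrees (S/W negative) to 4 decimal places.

-29.0833, -29.0000

Field H=7, J=9: +7·20° lon, +9·10° lat → SW at lon -40°, lat 0°.
Square 5, 4: +5·2° lon, +4·1° lat → SW at lon -30°, lat 4°.
Subsquare l=11, d=3: +11·0.0833333° lon, +3·0.0416667° lat → SW at lon -29.0833°, lat 4.125°.
Cell spans 0.0833333° lon × 0.0416667° lat.
west -29.0833, east -29.0000.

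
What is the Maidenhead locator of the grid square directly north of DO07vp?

DO07vq

Latitude subsquare p = 15; +1 → 16 = q.
The longitude characters are unchanged.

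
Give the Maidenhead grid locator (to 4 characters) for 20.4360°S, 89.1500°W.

EG59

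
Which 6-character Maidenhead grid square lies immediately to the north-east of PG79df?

Longitude subsquare d = 3; +1 → 4 = e.
Latitude subsquare f = 5; +1 → 6 = g.

PG79eg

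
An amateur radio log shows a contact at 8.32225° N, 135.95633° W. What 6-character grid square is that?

Add 180° to longitude and 90° to latitude: 44.0437, 98.3222.
Field (20°×10°, letters A–R): 44.0437/20 → 2 → C, 98.3222/10 → 9 → J; chars CJ.
Square (2°×1°, digits 0–9): 4.0437/2 → 2, 8.3222/1 → 8; chars 28.
Subsquare (5′×2.5′, letters a–x): 0.0437/0.0833333 → 0 → a, 0.3222/0.0416667 → 7 → h; chars ah.

CJ28ah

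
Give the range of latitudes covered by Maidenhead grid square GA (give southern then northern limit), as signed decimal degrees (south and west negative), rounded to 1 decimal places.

Field G=6, A=0: +6·20° lon, +0·10° lat → SW at lon -60°, lat -90°.
Cell spans 20° lon × 10° lat.
south -90.0, north -80.0.

-90.0, -80.0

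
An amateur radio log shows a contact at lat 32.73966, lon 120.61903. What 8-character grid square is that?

Offset from 180°W / 90°S: lon 300.61903°, lat 122.73966°.
Field: 300.61903/20 → 15 → P, 122.73966/10 → 12 → M; chars PM.
Square: 0.61903/2 → 0, 2.73966/1 → 2; chars 02.
Subsquare: 0.61903/0.0833333 → 7 → h, 0.73966/0.0416667 → 17 → r; chars hr.
Extended square: 0.03570/0.00833333 → 4, 0.03133/0.00416667 → 7; chars 47.

PM02hr47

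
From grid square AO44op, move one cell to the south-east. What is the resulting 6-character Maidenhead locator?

AO44po

Longitude subsquare o = 14; +1 → 15 = p.
Latitude subsquare p = 15; −1 → 14 = o.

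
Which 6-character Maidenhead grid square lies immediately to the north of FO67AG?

Latitude subsquare g = 6; +1 → 7 = h.
The longitude characters are unchanged.

FO67ah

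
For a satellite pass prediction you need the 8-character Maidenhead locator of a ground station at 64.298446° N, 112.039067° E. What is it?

OP64ah41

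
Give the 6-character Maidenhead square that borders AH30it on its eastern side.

Longitude subsquare i = 8; +1 → 9 = j.
The latitude characters are unchanged.

AH30jt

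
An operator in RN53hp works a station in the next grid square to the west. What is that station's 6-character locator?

RN53gp

Longitude subsquare h = 7; −1 → 6 = g.
The latitude characters are unchanged.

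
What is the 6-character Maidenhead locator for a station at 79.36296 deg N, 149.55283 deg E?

Add 180° to longitude and 90° to latitude: 329.5528, 169.3630.
Field (20°×10°, letters A–R): 329.5528/20 → 16 → Q, 169.3630/10 → 16 → Q; chars QQ.
Square (2°×1°, digits 0–9): 9.5528/2 → 4, 9.3630/1 → 9; chars 49.
Subsquare (5′×2.5′, letters a–x): 1.5528/0.0833333 → 18 → s, 0.3630/0.0416667 → 8 → i; chars si.

QQ49si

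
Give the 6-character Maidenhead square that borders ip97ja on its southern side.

Latitude subsquare a = 0; −1 → -1, wraps to 23 = x, carry into square.
Latitude square 7; −1 → 6.
The longitude characters are unchanged.

IP96jx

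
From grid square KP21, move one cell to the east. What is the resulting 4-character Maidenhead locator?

Longitude square 2; +1 → 3.
The latitude characters are unchanged.

KP31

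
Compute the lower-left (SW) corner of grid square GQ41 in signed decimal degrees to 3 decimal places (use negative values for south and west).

71.000, -52.000

Field G=6, Q=16: +6·20° lon, +16·10° lat → SW at lon -60°, lat 70°.
Square 4, 1: +4·2° lon, +1·1° lat → SW at lon -52°, lat 71°.
latitude 71.000, longitude -52.000.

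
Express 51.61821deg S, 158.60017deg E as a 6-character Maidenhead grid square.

QD98hj

Offset from 180°W / 90°S: lon 338.6002°, lat 38.3818°.
Field: 338.6002/20 → 16 → Q, 38.3818/10 → 3 → D; chars QD.
Square: 18.6002/2 → 9, 8.3818/1 → 8; chars 98.
Subsquare: 0.6002/0.0833333 → 7 → h, 0.3818/0.0416667 → 9 → j; chars hj.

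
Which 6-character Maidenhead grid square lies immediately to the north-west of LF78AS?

Longitude subsquare a = 0; −1 → -1, wraps to 23 = x, carry into square.
Longitude square 7; −1 → 6.
Latitude subsquare s = 18; +1 → 19 = t.

LF68xt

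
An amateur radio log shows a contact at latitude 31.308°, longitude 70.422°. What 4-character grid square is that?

Shift to the Maidenhead origin (180°W, 90°S): lon 250.42, lat 121.31.
Field: lon ⌊250.42/20⌋ = 12 → M; lat ⌊121.31/10⌋ = 12 → M.
Square: lon ⌊10.42/2⌋ = 5; lat ⌊1.31/1⌋ = 1.

MM51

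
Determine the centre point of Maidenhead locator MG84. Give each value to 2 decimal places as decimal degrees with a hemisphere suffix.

25.50° S, 77.00° E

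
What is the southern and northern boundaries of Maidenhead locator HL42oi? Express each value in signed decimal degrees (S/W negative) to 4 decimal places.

Field H=7, L=11: +7·20° lon, +11·10° lat → SW at lon -40°, lat 20°.
Square 4, 2: +4·2° lon, +2·1° lat → SW at lon -32°, lat 22°.
Subsquare o=14, i=8: +14·0.0833333° lon, +8·0.0416667° lat → SW at lon -30.8333°, lat 22.3333°.
Cell spans 0.0833333° lon × 0.0416667° lat.
south 22.3333, north 22.3750.

22.3333, 22.3750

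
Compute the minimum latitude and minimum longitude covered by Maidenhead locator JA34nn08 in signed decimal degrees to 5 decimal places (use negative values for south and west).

Field J=9, A=0: +9·20° lon, +0·10° lat → SW at lon 0°, lat -90°.
Square 3, 4: +3·2° lon, +4·1° lat → SW at lon 6°, lat -86°.
Subsquare n=13, n=13: +13·0.0833333° lon, +13·0.0416667° lat → SW at lon 7.08333°, lat -85.4583°.
Extended square 0, 8: +0·0.00833333° lon, +8·0.00416667° lat → SW at lon 7.08333°, lat -85.425°.
latitude -85.42500, longitude 7.08333.

-85.42500, 7.08333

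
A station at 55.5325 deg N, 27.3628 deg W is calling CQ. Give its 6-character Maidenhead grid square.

HO65hm

Shift to the Maidenhead origin (180°W, 90°S): lon 152.6372, lat 145.5325.
Field (20°×10°, letters A–R): lon ⌊152.6372/20⌋ = 7 → H; lat ⌊145.5325/10⌋ = 14 → O.
Square (2°×1°, digits 0–9): lon ⌊12.6372/2⌋ = 6; lat ⌊5.5325/1⌋ = 5.
Subsquare (5′×2.5′, letters a–x): lon ⌊0.6372/0.0833333⌋ = 7 → h; lat ⌊0.5325/0.0416667⌋ = 12 → m.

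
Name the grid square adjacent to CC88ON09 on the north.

Latitude extended square 9; +1 → 10, wraps to 0, carry into subsquare.
Latitude subsquare n = 13; +1 → 14 = o.
The longitude characters are unchanged.

CC88oo00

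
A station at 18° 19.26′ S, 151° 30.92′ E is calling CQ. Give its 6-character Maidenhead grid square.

QH51sq

Shift to the Maidenhead origin (180°W, 90°S): lon 331.5153, lat 71.6790.
Field: lon ⌊331.5153/20⌋ = 16 → Q; lat ⌊71.6790/10⌋ = 7 → H.
Square: lon ⌊11.5153/2⌋ = 5; lat ⌊1.6790/1⌋ = 1.
Subsquare: lon ⌊1.5153/0.0833333⌋ = 18 → s; lat ⌊0.6790/0.0416667⌋ = 16 → q.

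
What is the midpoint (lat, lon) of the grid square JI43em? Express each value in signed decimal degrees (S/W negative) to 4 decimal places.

-6.4792, 8.3750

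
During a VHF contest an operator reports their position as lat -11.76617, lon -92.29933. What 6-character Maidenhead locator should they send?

Add 180° to longitude and 90° to latitude: 87.7007, 78.2338.
Field: lon ⌊87.7007/20⌋ = 4 → E; lat ⌊78.2338/10⌋ = 7 → H.
Square: lon ⌊7.7007/2⌋ = 3; lat ⌊8.2338/1⌋ = 8.
Subsquare: lon ⌊1.7007/0.0833333⌋ = 20 → u; lat ⌊0.2338/0.0416667⌋ = 5 → f.

EH38uf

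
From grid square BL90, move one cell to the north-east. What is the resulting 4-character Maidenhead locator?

CL01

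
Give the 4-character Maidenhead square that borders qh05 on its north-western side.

Longitude square 0; −1 → -1, wraps to 9, carry into field.
Longitude field Q = 16; −1 → 15 = P.
Latitude square 5; +1 → 6.

PH96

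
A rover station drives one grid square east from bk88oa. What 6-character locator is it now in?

BK88pa

Longitude subsquare o = 14; +1 → 15 = p.
The latitude characters are unchanged.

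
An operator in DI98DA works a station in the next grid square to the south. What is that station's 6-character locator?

Latitude subsquare a = 0; −1 → -1, wraps to 23 = x, carry into square.
Latitude square 8; −1 → 7.
The longitude characters are unchanged.

DI97dx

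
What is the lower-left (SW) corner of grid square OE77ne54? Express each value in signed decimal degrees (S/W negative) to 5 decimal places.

Field O=14, E=4: +14·20° lon, +4·10° lat → SW at lon 100°, lat -50°.
Square 7, 7: +7·2° lon, +7·1° lat → SW at lon 114°, lat -43°.
Subsquare n=13, e=4: +13·0.0833333° lon, +4·0.0416667° lat → SW at lon 115.083°, lat -42.8333°.
Extended square 5, 4: +5·0.00833333° lon, +4·0.00416667° lat → SW at lon 115.125°, lat -42.8167°.
latitude -42.81667, longitude 115.12500.

-42.81667, 115.12500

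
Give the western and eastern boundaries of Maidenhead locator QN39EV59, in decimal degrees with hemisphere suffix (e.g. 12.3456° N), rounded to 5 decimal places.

146.37500° E, 146.38333° E

Field Q=16, N=13: +16·20° lon, +13·10° lat → SW at lon 140°, lat 40°.
Square 3, 9: +3·2° lon, +9·1° lat → SW at lon 146°, lat 49°.
Subsquare e=4, v=21: +4·0.0833333° lon, +21·0.0416667° lat → SW at lon 146.333°, lat 49.875°.
Extended square 5, 9: +5·0.00833333° lon, +9·0.00416667° lat → SW at lon 146.375°, lat 49.9125°.
Cell spans 0.00833333° lon × 0.00416667° lat.
west 146.37500° E, east 146.38333° E.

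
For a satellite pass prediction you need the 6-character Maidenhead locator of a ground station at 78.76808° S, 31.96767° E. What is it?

Add 180° to longitude and 90° to latitude: 211.9677, 11.2319.
Field: lon ⌊211.9677/20⌋ = 10 → K; lat ⌊11.2319/10⌋ = 1 → B.
Square: lon ⌊11.9677/2⌋ = 5; lat ⌊1.2319/1⌋ = 1.
Subsquare: lon ⌊1.9677/0.0833333⌋ = 23 → x; lat ⌊0.2319/0.0416667⌋ = 5 → f.

KB51xf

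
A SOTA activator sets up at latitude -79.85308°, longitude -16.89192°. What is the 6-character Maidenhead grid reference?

Offset from 180°W / 90°S: lon 163.1081°, lat 10.1469°.
Field: lon ⌊163.1081/20⌋ = 8 → I; lat ⌊10.1469/10⌋ = 1 → B.
Square: lon ⌊3.1081/2⌋ = 1; lat ⌊0.1469/1⌋ = 0.
Subsquare: lon ⌊1.1081/0.0833333⌋ = 13 → n; lat ⌊0.1469/0.0416667⌋ = 3 → d.

IB10nd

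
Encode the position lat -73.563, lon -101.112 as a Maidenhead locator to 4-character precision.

DB96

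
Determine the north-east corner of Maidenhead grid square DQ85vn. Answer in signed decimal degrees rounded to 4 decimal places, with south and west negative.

Field D=3, Q=16: +3·20° lon, +16·10° lat → SW at lon -120°, lat 70°.
Square 8, 5: +8·2° lon, +5·1° lat → SW at lon -104°, lat 75°.
Subsquare v=21, n=13: +21·0.0833333° lon, +13·0.0416667° lat → SW at lon -102.25°, lat 75.5417°.
Cell spans 0.0833333° lon × 0.0416667° lat. NE corner is SW corner plus one full cell.
latitude 75.5833, longitude -102.1667.

75.5833, -102.1667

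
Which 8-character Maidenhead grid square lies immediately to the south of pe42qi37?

Latitude extended square 7; −1 → 6.
The longitude characters are unchanged.

PE42qi36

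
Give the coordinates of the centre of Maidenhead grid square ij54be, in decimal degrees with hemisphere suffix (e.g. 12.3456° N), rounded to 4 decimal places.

4.1875° N, 9.8750° W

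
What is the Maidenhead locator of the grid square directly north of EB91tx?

Latitude subsquare x = 23; +1 → 24, wraps to 0 = a, carry into square.
Latitude square 1; +1 → 2.
The longitude characters are unchanged.

EB92ta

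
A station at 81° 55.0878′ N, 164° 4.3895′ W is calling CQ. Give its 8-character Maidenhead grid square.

AR71xw10

Add 180° to longitude and 90° to latitude: 15.92684, 171.91813.
Field (20°×10°, letters A–R): 15.92684/20 → 0 → A, 171.91813/10 → 17 → R; chars AR.
Square (2°×1°, digits 0–9): 15.92684/2 → 7, 1.91813/1 → 1; chars 71.
Subsquare (5′×2.5′, letters a–x): 1.92684/0.0833333 → 23 → x, 0.91813/0.0416667 → 22 → w; chars xw.
Extended square (30″×15″, digits 0–9): 0.01017/0.00833333 → 1, 0.00146/0.00416667 → 0; chars 10.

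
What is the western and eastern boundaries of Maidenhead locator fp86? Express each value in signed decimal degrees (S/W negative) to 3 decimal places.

-64.000, -62.000

Field F=5, P=15: +5·20° lon, +15·10° lat → SW at lon -80°, lat 60°.
Square 8, 6: +8·2° lon, +6·1° lat → SW at lon -64°, lat 66°.
Cell spans 2° lon × 1° lat.
west -64.000, east -62.000.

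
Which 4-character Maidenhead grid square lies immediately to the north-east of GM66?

Longitude square 6; +1 → 7.
Latitude square 6; +1 → 7.

GM77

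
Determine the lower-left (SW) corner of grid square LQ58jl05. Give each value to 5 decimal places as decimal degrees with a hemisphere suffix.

Field L=11, Q=16: +11·20° lon, +16·10° lat → SW at lon 40°, lat 70°.
Square 5, 8: +5·2° lon, +8·1° lat → SW at lon 50°, lat 78°.
Subsquare j=9, l=11: +9·0.0833333° lon, +11·0.0416667° lat → SW at lon 50.75°, lat 78.4583°.
Extended square 0, 5: +0·0.00833333° lon, +5·0.00416667° lat → SW at lon 50.75°, lat 78.4792°.
latitude 78.47917° N, longitude 50.75000° E.

78.47917° N, 50.75000° E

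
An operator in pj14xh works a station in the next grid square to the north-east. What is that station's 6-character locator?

PJ24ai

Longitude subsquare x = 23; +1 → 24, wraps to 0 = a, carry into square.
Longitude square 1; +1 → 2.
Latitude subsquare h = 7; +1 → 8 = i.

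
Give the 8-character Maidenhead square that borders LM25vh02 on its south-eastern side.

Longitude extended square 0; +1 → 1.
Latitude extended square 2; −1 → 1.

LM25vh11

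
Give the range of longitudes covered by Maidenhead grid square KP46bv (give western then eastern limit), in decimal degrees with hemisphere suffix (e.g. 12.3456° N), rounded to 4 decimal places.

28.0833° E, 28.1667° E

Field K=10, P=15: +10·20° lon, +15·10° lat → SW at lon 20°, lat 60°.
Square 4, 6: +4·2° lon, +6·1° lat → SW at lon 28°, lat 66°.
Subsquare b=1, v=21: +1·0.0833333° lon, +21·0.0416667° lat → SW at lon 28.0833°, lat 66.875°.
Cell spans 0.0833333° lon × 0.0416667° lat.
west 28.0833° E, east 28.1667° E.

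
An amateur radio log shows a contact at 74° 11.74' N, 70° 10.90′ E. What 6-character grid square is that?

MQ54ce

Add 180° to longitude and 90° to latitude: 250.1817, 164.1957.
Field: 250.1817/20 → 12 → M, 164.1957/10 → 16 → Q; chars MQ.
Square: 10.1817/2 → 5, 4.1957/1 → 4; chars 54.
Subsquare: 0.1817/0.0833333 → 2 → c, 0.1957/0.0416667 → 4 → e; chars ce.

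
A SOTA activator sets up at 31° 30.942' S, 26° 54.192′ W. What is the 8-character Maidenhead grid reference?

Add 180° to longitude and 90° to latitude: 153.09680, 58.48430.
Field: lon ⌊153.09680/20⌋ = 7 → H; lat ⌊58.48430/10⌋ = 5 → F.
Square: lon ⌊13.09680/2⌋ = 6; lat ⌊8.48430/1⌋ = 8.
Subsquare: lon ⌊1.09680/0.0833333⌋ = 13 → n; lat ⌊0.48430/0.0416667⌋ = 11 → l.
Extended square: lon ⌊0.01347/0.00833333⌋ = 1; lat ⌊0.02597/0.00416667⌋ = 6.

HF68nl16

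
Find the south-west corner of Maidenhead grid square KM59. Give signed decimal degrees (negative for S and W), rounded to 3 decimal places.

39.000, 30.000

Field K=10, M=12: +10·20° lon, +12·10° lat → SW at lon 20°, lat 30°.
Square 5, 9: +5·2° lon, +9·1° lat → SW at lon 30°, lat 39°.
latitude 39.000, longitude 30.000.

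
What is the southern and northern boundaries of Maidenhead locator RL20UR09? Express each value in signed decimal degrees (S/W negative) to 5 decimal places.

20.74583, 20.75000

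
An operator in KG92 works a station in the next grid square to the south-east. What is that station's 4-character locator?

LG01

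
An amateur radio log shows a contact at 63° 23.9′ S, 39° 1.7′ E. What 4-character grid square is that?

Shift to the Maidenhead origin (180°W, 90°S): lon 219.03, lat 26.60.
Field (20°×10°, letters A–R): 219.03/20 → 10 → K, 26.60/10 → 2 → C; chars KC.
Square (2°×1°, digits 0–9): 19.03/2 → 9, 6.60/1 → 6; chars 96.

KC96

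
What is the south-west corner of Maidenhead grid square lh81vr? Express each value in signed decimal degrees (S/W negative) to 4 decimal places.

Field L=11, H=7: +11·20° lon, +7·10° lat → SW at lon 40°, lat -20°.
Square 8, 1: +8·2° lon, +1·1° lat → SW at lon 56°, lat -19°.
Subsquare v=21, r=17: +21·0.0833333° lon, +17·0.0416667° lat → SW at lon 57.75°, lat -18.2917°.
latitude -18.2917, longitude 57.7500.

-18.2917, 57.7500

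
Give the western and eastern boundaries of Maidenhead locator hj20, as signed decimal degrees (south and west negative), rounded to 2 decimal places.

Field H=7, J=9: +7·20° lon, +9·10° lat → SW at lon -40°, lat 0°.
Square 2, 0: +2·2° lon, +0·1° lat → SW at lon -36°, lat 0°.
Cell spans 2° lon × 1° lat.
west -36.00, east -34.00.

-36.00, -34.00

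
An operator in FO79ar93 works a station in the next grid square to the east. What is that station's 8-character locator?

FO79br03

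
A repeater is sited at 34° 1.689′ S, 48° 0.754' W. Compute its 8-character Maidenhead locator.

GF55xx83

Shift to the Maidenhead origin (180°W, 90°S): lon 131.98743, lat 55.97185.
Field: 131.98743/20 → 6 → G, 55.97185/10 → 5 → F; chars GF.
Square: 11.98743/2 → 5, 5.97185/1 → 5; chars 55.
Subsquare: 1.98743/0.0833333 → 23 → x, 0.97185/0.0416667 → 23 → x; chars xx.
Extended square: 0.07077/0.00833333 → 8, 0.01352/0.00416667 → 3; chars 83.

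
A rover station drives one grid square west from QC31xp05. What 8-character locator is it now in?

Longitude extended square 0; −1 → -1, wraps to 9, carry into subsquare.
Longitude subsquare x = 23; −1 → 22 = w.
The latitude characters are unchanged.

QC31wp95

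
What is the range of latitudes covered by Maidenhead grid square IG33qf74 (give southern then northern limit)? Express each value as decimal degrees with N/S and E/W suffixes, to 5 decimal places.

26.77500° S, 26.77083° S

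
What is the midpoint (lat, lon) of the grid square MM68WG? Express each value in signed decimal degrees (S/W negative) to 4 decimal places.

Field M=12, M=12: +12·20° lon, +12·10° lat → SW at lon 60°, lat 30°.
Square 6, 8: +6·2° lon, +8·1° lat → SW at lon 72°, lat 38°.
Subsquare w=22, g=6: +22·0.0833333° lon, +6·0.0416667° lat → SW at lon 73.8333°, lat 38.25°.
Cell spans 0.0833333° lon × 0.0416667° lat. Centre is SW corner plus half of each.
latitude 38.2708, longitude 73.8750.

38.2708, 73.8750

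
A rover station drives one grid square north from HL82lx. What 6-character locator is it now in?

Latitude subsquare x = 23; +1 → 24, wraps to 0 = a, carry into square.
Latitude square 2; +1 → 3.
The longitude characters are unchanged.

HL83la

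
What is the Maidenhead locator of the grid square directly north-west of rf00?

Longitude square 0; −1 → -1, wraps to 9, carry into field.
Longitude field R = 17; −1 → 16 = Q.
Latitude square 0; +1 → 1.

QF91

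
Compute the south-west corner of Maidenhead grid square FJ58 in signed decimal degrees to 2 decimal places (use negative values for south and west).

8.00, -70.00

Field F=5, J=9: +5·20° lon, +9·10° lat → SW at lon -80°, lat 0°.
Square 5, 8: +5·2° lon, +8·1° lat → SW at lon -70°, lat 8°.
latitude 8.00, longitude -70.00.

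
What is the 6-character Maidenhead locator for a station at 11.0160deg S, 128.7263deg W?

Offset from 180°W / 90°S: lon 51.2737°, lat 78.9840°.
Field (20°×10°, letters A–R): lon ⌊51.2737/20⌋ = 2 → C; lat ⌊78.9840/10⌋ = 7 → H.
Square (2°×1°, digits 0–9): lon ⌊11.2737/2⌋ = 5; lat ⌊8.9840/1⌋ = 8.
Subsquare (5′×2.5′, letters a–x): lon ⌊1.2737/0.0833333⌋ = 15 → p; lat ⌊0.9840/0.0416667⌋ = 23 → x.

CH58px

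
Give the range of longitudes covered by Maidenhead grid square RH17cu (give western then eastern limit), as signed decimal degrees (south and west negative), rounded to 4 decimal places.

162.1667, 162.2500

Field R=17, H=7: +17·20° lon, +7·10° lat → SW at lon 160°, lat -20°.
Square 1, 7: +1·2° lon, +7·1° lat → SW at lon 162°, lat -13°.
Subsquare c=2, u=20: +2·0.0833333° lon, +20·0.0416667° lat → SW at lon 162.167°, lat -12.1667°.
Cell spans 0.0833333° lon × 0.0416667° lat.
west 162.1667, east 162.2500.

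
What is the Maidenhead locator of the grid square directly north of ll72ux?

Latitude subsquare x = 23; +1 → 24, wraps to 0 = a, carry into square.
Latitude square 2; +1 → 3.
The longitude characters are unchanged.

LL73ua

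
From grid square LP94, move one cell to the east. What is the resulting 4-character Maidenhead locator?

Longitude square 9; +1 → 10, wraps to 0, carry into field.
Longitude field L = 11; +1 → 12 = M.
The latitude characters are unchanged.

MP04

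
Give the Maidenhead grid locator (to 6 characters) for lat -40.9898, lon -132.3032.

CE39ua

Shift to the Maidenhead origin (180°W, 90°S): lon 47.6968, lat 49.0102.
Field: 47.6968/20 → 2 → C, 49.0102/10 → 4 → E; chars CE.
Square: 7.6968/2 → 3, 9.0102/1 → 9; chars 39.
Subsquare: 1.6968/0.0833333 → 20 → u, 0.0102/0.0416667 → 0 → a; chars ua.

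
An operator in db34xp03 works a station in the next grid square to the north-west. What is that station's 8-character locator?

DB34wp94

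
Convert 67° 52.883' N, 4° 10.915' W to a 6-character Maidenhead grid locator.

IP77vv

Shift to the Maidenhead origin (180°W, 90°S): lon 175.8181, lat 157.8814.
Field: lon ⌊175.8181/20⌋ = 8 → I; lat ⌊157.8814/10⌋ = 15 → P.
Square: lon ⌊15.8181/2⌋ = 7; lat ⌊7.8814/1⌋ = 7.
Subsquare: lon ⌊1.8181/0.0833333⌋ = 21 → v; lat ⌊0.8814/0.0416667⌋ = 21 → v.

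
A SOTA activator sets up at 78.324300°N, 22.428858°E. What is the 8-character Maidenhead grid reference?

KQ18fh17

Offset from 180°W / 90°S: lon 202.42886°, lat 168.32430°.
Field: 202.42886/20 → 10 → K, 168.32430/10 → 16 → Q; chars KQ.
Square: 2.42886/2 → 1, 8.32430/1 → 8; chars 18.
Subsquare: 0.42886/0.0833333 → 5 → f, 0.32430/0.0416667 → 7 → h; chars fh.
Extended square: 0.01219/0.00833333 → 1, 0.03263/0.00416667 → 7; chars 17.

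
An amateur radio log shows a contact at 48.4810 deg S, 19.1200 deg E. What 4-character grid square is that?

JE91

Add 180° to longitude and 90° to latitude: 199.12, 41.52.
Field: 199.12/20 → 9 → J, 41.52/10 → 4 → E; chars JE.
Square: 19.12/2 → 9, 1.52/1 → 1; chars 91.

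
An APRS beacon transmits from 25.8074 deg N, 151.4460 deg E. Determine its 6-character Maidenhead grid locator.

Shift to the Maidenhead origin (180°W, 90°S): lon 331.4460, lat 115.8074.
Field: 331.4460/20 → 16 → Q, 115.8074/10 → 11 → L; chars QL.
Square: 11.4460/2 → 5, 5.8074/1 → 5; chars 55.
Subsquare: 1.4460/0.0833333 → 17 → r, 0.8074/0.0416667 → 19 → t; chars rt.

QL55rt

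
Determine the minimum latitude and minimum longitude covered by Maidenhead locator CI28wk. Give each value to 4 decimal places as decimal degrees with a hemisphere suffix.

1.5833° S, 134.1667° W

Field C=2, I=8: +2·20° lon, +8·10° lat → SW at lon -140°, lat -10°.
Square 2, 8: +2·2° lon, +8·1° lat → SW at lon -136°, lat -2°.
Subsquare w=22, k=10: +22·0.0833333° lon, +10·0.0416667° lat → SW at lon -134.167°, lat -1.58333°.
latitude 1.5833° S, longitude 134.1667° W.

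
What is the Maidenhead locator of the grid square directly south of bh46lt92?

BH46lt91

Latitude extended square 2; −1 → 1.
The longitude characters are unchanged.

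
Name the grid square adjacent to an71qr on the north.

AN71qs

Latitude subsquare r = 17; +1 → 18 = s.
The longitude characters are unchanged.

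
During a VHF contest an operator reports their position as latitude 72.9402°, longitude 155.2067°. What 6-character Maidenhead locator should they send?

QQ72ow

Add 180° to longitude and 90° to latitude: 335.2067, 162.9402.
Field: 335.2067/20 → 16 → Q, 162.9402/10 → 16 → Q; chars QQ.
Square: 15.2067/2 → 7, 2.9402/1 → 2; chars 72.
Subsquare: 1.2067/0.0833333 → 14 → o, 0.9402/0.0416667 → 22 → w; chars ow.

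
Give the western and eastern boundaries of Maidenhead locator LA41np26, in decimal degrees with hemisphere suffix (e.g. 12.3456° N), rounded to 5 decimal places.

49.10000° E, 49.10833° E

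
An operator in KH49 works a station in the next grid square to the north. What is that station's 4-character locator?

KI40

Latitude square 9; +1 → 10, wraps to 0, carry into field.
Latitude field H = 7; +1 → 8 = I.
The longitude characters are unchanged.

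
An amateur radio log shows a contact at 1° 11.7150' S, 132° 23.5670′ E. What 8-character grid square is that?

PI68et73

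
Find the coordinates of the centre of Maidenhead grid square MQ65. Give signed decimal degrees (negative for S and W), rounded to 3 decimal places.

Field M=12, Q=16: +12·20° lon, +16·10° lat → SW at lon 60°, lat 70°.
Square 6, 5: +6·2° lon, +5·1° lat → SW at lon 72°, lat 75°.
Cell spans 2° lon × 1° lat. Centre is SW corner plus half of each.
latitude 75.500, longitude 73.000.

75.500, 73.000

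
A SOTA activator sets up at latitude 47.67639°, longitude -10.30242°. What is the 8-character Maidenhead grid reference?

IN47uq32

Offset from 180°W / 90°S: lon 169.69758°, lat 137.67639°.
Field (20°×10°, letters A–R): lon ⌊169.69758/20⌋ = 8 → I; lat ⌊137.67639/10⌋ = 13 → N.
Square (2°×1°, digits 0–9): lon ⌊9.69758/2⌋ = 4; lat ⌊7.67639/1⌋ = 7.
Subsquare (5′×2.5′, letters a–x): lon ⌊1.69758/0.0833333⌋ = 20 → u; lat ⌊0.67639/0.0416667⌋ = 16 → q.
Extended square (30″×15″, digits 0–9): lon ⌊0.03091/0.00833333⌋ = 3; lat ⌊0.00972/0.00416667⌋ = 2.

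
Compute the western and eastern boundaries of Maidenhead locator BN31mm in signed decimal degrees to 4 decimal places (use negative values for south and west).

Field B=1, N=13: +1·20° lon, +13·10° lat → SW at lon -160°, lat 40°.
Square 3, 1: +3·2° lon, +1·1° lat → SW at lon -154°, lat 41°.
Subsquare m=12, m=12: +12·0.0833333° lon, +12·0.0416667° lat → SW at lon -153°, lat 41.5°.
Cell spans 0.0833333° lon × 0.0416667° lat.
west -153.0000, east -152.9167.

-153.0000, -152.9167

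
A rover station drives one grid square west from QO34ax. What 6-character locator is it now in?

QO24xx

Longitude subsquare a = 0; −1 → -1, wraps to 23 = x, carry into square.
Longitude square 3; −1 → 2.
The latitude characters are unchanged.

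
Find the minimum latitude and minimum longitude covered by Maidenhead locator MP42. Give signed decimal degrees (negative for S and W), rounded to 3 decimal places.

62.000, 68.000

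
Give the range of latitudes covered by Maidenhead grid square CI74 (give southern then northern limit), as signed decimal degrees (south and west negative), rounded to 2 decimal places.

-6.00, -5.00

Field C=2, I=8: +2·20° lon, +8·10° lat → SW at lon -140°, lat -10°.
Square 7, 4: +7·2° lon, +4·1° lat → SW at lon -126°, lat -6°.
Cell spans 2° lon × 1° lat.
south -6.00, north -5.00.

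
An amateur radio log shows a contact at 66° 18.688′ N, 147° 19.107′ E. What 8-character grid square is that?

QP36ph84

Add 180° to longitude and 90° to latitude: 327.31845, 156.31147.
Field: lon ⌊327.31845/20⌋ = 16 → Q; lat ⌊156.31147/10⌋ = 15 → P.
Square: lon ⌊7.31845/2⌋ = 3; lat ⌊6.31147/1⌋ = 6.
Subsquare: lon ⌊1.31845/0.0833333⌋ = 15 → p; lat ⌊0.31147/0.0416667⌋ = 7 → h.
Extended square: lon ⌊0.06845/0.00833333⌋ = 8; lat ⌊0.01980/0.00416667⌋ = 4.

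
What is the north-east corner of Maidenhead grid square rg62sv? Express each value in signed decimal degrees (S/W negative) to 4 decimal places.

Field R=17, G=6: +17·20° lon, +6·10° lat → SW at lon 160°, lat -30°.
Square 6, 2: +6·2° lon, +2·1° lat → SW at lon 172°, lat -28°.
Subsquare s=18, v=21: +18·0.0833333° lon, +21·0.0416667° lat → SW at lon 173.5°, lat -27.125°.
Cell spans 0.0833333° lon × 0.0416667° lat. NE corner is SW corner plus one full cell.
latitude -27.0833, longitude 173.5833.

-27.0833, 173.5833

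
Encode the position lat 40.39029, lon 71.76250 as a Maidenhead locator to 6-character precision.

Shift to the Maidenhead origin (180°W, 90°S): lon 251.7625, lat 130.3903.
Field: lon ⌊251.7625/20⌋ = 12 → M; lat ⌊130.3903/10⌋ = 13 → N.
Square: lon ⌊11.7625/2⌋ = 5; lat ⌊0.3903/1⌋ = 0.
Subsquare: lon ⌊1.7625/0.0833333⌋ = 21 → v; lat ⌊0.3903/0.0416667⌋ = 9 → j.

MN50vj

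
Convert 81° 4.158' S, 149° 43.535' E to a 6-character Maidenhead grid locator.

Shift to the Maidenhead origin (180°W, 90°S): lon 329.7256, lat 8.9307.
Field (20°×10°, letters A–R): lon ⌊329.7256/20⌋ = 16 → Q; lat ⌊8.9307/10⌋ = 0 → A.
Square (2°×1°, digits 0–9): lon ⌊9.7256/2⌋ = 4; lat ⌊8.9307/1⌋ = 8.
Subsquare (5′×2.5′, letters a–x): lon ⌊1.7256/0.0833333⌋ = 20 → u; lat ⌊0.9307/0.0416667⌋ = 22 → w.

QA48uw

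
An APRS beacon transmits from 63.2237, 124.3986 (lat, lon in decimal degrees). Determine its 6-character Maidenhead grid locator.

PP23ef

Offset from 180°W / 90°S: lon 304.3986°, lat 153.2237°.
Field: lon ⌊304.3986/20⌋ = 15 → P; lat ⌊153.2237/10⌋ = 15 → P.
Square: lon ⌊4.3986/2⌋ = 2; lat ⌊3.2237/1⌋ = 3.
Subsquare: lon ⌊0.3986/0.0833333⌋ = 4 → e; lat ⌊0.2237/0.0416667⌋ = 5 → f.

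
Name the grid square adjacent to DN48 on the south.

Latitude square 8; −1 → 7.
The longitude characters are unchanged.

DN47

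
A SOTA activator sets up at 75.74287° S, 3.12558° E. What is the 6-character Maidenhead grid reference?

JB14ng

Add 180° to longitude and 90° to latitude: 183.1256, 14.2571.
Field (20°×10°, letters A–R): 183.1256/20 → 9 → J, 14.2571/10 → 1 → B; chars JB.
Square (2°×1°, digits 0–9): 3.1256/2 → 1, 4.2571/1 → 4; chars 14.
Subsquare (5′×2.5′, letters a–x): 1.1256/0.0833333 → 13 → n, 0.2571/0.0416667 → 6 → g; chars ng.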